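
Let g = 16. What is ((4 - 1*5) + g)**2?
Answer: 225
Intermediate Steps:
((4 - 1*5) + g)**2 = ((4 - 1*5) + 16)**2 = ((4 - 5) + 16)**2 = (-1 + 16)**2 = 15**2 = 225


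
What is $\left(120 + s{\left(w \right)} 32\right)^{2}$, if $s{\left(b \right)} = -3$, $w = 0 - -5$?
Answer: $576$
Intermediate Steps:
$w = 5$ ($w = 0 + 5 = 5$)
$\left(120 + s{\left(w \right)} 32\right)^{2} = \left(120 - 96\right)^{2} = 24^{2} = 576$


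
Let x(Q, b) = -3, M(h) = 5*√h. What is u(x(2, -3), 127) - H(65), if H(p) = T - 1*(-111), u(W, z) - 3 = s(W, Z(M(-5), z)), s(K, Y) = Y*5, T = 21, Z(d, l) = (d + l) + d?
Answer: 506 + 50*I*√5 ≈ 506.0 + 111.8*I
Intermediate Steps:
Z(d, l) = l + 2*d
s(K, Y) = 5*Y
u(W, z) = 3 + 5*z + 50*I*√5 (u(W, z) = 3 + 5*(z + 2*(5*√(-5))) = 3 + 5*(z + 2*(5*(I*√5))) = 3 + 5*(z + 2*(5*I*√5)) = 3 + 5*(z + 10*I*√5) = 3 + (5*z + 50*I*√5) = 3 + 5*z + 50*I*√5)
H(p) = 132 (H(p) = 21 - 1*(-111) = 21 + 111 = 132)
u(x(2, -3), 127) - H(65) = (3 + 5*127 + 50*I*√5) - 1*132 = (3 + 635 + 50*I*√5) - 132 = (638 + 50*I*√5) - 132 = 506 + 50*I*√5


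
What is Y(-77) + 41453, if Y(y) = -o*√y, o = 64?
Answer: 41453 - 64*I*√77 ≈ 41453.0 - 561.6*I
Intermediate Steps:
Y(y) = -64*√y
Y(-77) + 41453 = -64*I*√77 + 41453 = 41453 - 64*I*√77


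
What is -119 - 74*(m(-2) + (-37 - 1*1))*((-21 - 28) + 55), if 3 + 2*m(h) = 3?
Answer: 16753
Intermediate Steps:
m(h) = 0 (m(h) = -3/2 + (½)*3 = -3/2 + 3/2 = 0)
-119 - 74*(m(-2) + (-37 - 1*1))*((-21 - 28) + 55) = -119 - 74*(0 + (-37 - 1*1))*((-21 - 28) + 55) = -119 - 74*(0 + (-37 - 1))*(-49 + 55) = -119 - 74*(0 - 38)*6 = -119 - (-2812)*6 = -119 - 74*(-228) = -119 + 16872 = 16753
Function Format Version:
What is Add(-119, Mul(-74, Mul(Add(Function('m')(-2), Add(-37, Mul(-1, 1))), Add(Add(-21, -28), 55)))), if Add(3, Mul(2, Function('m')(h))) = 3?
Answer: 16753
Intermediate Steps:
Function('m')(h) = 0 (Function('m')(h) = Add(Rational(-3, 2), Mul(Rational(1, 2), 3)) = Add(Rational(-3, 2), Rational(3, 2)) = 0)
Add(-119, Mul(-74, Mul(Add(Function('m')(-2), Add(-37, Mul(-1, 1))), Add(Add(-21, -28), 55)))) = Add(-119, Mul(-74, Mul(Add(0, Add(-37, Mul(-1, 1))), Add(Add(-21, -28), 55)))) = Add(-119, Mul(-74, Mul(Add(0, Add(-37, -1)), Add(-49, 55)))) = Add(-119, Mul(-74, Mul(Add(0, -38), 6))) = Add(-119, Mul(-74, Mul(-38, 6))) = Add(-119, Mul(-74, -228)) = Add(-119, 16872) = 16753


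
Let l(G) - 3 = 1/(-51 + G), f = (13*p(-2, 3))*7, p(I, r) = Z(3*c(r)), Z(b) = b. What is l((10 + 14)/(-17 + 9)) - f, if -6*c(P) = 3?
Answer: 3766/27 ≈ 139.48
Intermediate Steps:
c(P) = -½ (c(P) = -⅙*3 = -½)
p(I, r) = -3/2 (p(I, r) = 3*(-½) = -3/2)
f = -273/2 (f = (13*(-3/2))*7 = -39/2*7 = -273/2 ≈ -136.50)
l(G) = 3 + 1/(-51 + G)
l((10 + 14)/(-17 + 9)) - f = (-152 + 3*((10 + 14)/(-17 + 9)))/(-51 + (10 + 14)/(-17 + 9)) - 1*(-273/2) = (-152 + 3*(24/(-8)))/(-51 + 24/(-8)) + 273/2 = (-152 + 3*(24*(-⅛)))/(-51 + 24*(-⅛)) + 273/2 = (-152 + 3*(-3))/(-51 - 3) + 273/2 = (-152 - 9)/(-54) + 273/2 = -1/54*(-161) + 273/2 = 161/54 + 273/2 = 3766/27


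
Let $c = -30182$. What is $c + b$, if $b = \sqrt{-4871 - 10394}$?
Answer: $-30182 + i \sqrt{15265} \approx -30182.0 + 123.55 i$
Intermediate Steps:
$b = i \sqrt{15265}$ ($b = \sqrt{-15265} = i \sqrt{15265} \approx 123.55 i$)
$c + b = -30182 + i \sqrt{15265}$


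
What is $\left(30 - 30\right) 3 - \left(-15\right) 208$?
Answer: $3120$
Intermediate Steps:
$\left(30 - 30\right) 3 - \left(-15\right) 208 = 0 \cdot 3 - -3120 = 0 + 3120 = 3120$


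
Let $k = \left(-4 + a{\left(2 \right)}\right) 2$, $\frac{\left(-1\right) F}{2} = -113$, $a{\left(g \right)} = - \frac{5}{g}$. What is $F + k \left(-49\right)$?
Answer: $863$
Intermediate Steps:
$F = 226$ ($F = \left(-2\right) \left(-113\right) = 226$)
$k = -13$ ($k = \left(-4 - \frac{5}{2}\right) 2 = \left(- \frac{13}{2}\right) 2 = -13$)
$F + k \left(-49\right) = 226 - -637 = 226 + 637 = 863$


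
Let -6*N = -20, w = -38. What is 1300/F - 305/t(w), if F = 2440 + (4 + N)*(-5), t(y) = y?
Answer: 234725/27398 ≈ 8.5672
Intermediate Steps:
N = 10/3 (N = -⅙*(-20) = 10/3 ≈ 3.3333)
F = 7210/3 (F = 2440 + (4 + 10/3)*(-5) = 2440 + (22/3)*(-5) = 2440 - 110/3 = 7210/3 ≈ 2403.3)
1300/F - 305/t(w) = 1300/(7210/3) - 305/(-38) = 1300*(3/7210) - 305*(-1/38) = 390/721 + 305/38 = 234725/27398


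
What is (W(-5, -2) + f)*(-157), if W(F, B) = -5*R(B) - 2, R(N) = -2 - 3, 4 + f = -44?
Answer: 3925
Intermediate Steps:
f = -48 (f = -4 - 44 = -48)
R(N) = -5
W(F, B) = 23 (W(F, B) = -5*(-5) - 2 = 25 - 2 = 23)
(W(-5, -2) + f)*(-157) = (23 - 48)*(-157) = -25*(-157) = 3925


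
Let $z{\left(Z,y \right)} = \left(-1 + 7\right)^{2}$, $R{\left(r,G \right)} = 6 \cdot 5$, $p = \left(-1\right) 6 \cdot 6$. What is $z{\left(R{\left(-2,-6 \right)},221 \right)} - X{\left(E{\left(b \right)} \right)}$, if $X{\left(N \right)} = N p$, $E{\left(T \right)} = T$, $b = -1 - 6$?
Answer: $-216$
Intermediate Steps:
$p = -36$ ($p = \left(-6\right) 6 = -36$)
$R{\left(r,G \right)} = 30$
$z{\left(Z,y \right)} = 36$ ($z{\left(Z,y \right)} = 6^{2} = 36$)
$b = -7$ ($b = -1 - 6 = -7$)
$X{\left(N \right)} = - 36 N$ ($X{\left(N \right)} = N \left(-36\right) = - 36 N$)
$z{\left(R{\left(-2,-6 \right)},221 \right)} - X{\left(E{\left(b \right)} \right)} = 36 - \left(-36\right) \left(-7\right) = 36 - 252 = -216$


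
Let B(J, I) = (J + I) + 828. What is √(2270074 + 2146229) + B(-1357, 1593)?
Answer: 1064 + √4416303 ≈ 3165.5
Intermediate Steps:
B(J, I) = 828 + I + J (B(J, I) = (I + J) + 828 = 828 + I + J)
√(2270074 + 2146229) + B(-1357, 1593) = √(2270074 + 2146229) + (828 + 1593 - 1357) = √4416303 + 1064 = 1064 + √4416303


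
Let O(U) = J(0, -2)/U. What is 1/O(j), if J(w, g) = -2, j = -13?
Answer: 13/2 ≈ 6.5000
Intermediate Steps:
O(U) = -2/U
1/O(j) = 1/(-2/(-13)) = 1/(-2*(-1/13)) = 1/(2/13) = 13/2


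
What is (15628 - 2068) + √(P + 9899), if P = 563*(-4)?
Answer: 13560 + √7647 ≈ 13647.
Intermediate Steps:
P = -2252
(15628 - 2068) + √(P + 9899) = (15628 - 2068) + √(-2252 + 9899) = 13560 + √7647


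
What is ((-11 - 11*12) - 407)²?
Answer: 302500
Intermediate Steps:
((-11 - 11*12) - 407)² = ((-11 - 132) - 407)² = (-143 - 407)² = (-550)² = 302500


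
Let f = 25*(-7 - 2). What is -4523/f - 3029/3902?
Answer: 16967221/877950 ≈ 19.326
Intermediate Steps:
f = -225 (f = 25*(-9) = -225)
-4523/f - 3029/3902 = -4523/(-225) - 3029/3902 = -4523*(-1/225) - 3029*1/3902 = 4523/225 - 3029/3902 = 16967221/877950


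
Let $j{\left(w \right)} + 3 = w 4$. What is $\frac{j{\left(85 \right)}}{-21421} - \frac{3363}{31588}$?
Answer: $- \frac{82683979}{676646548} \approx -0.1222$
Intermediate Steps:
$j{\left(w \right)} = -3 + 4 w$ ($j{\left(w \right)} = -3 + w 4 = -3 + 4 w$)
$\frac{j{\left(85 \right)}}{-21421} - \frac{3363}{31588} = \frac{-3 + 4 \cdot 85}{-21421} - \frac{3363}{31588} = \left(-3 + 340\right) \left(- \frac{1}{21421}\right) - \frac{3363}{31588} = 337 \left(- \frac{1}{21421}\right) - \frac{3363}{31588} = - \frac{337}{21421} - \frac{3363}{31588} = - \frac{82683979}{676646548}$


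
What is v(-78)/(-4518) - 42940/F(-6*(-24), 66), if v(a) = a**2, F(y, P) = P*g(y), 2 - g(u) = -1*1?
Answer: -5422432/24849 ≈ -218.22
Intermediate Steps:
g(u) = 3 (g(u) = 2 - (-1) = 2 - 1*(-1) = 2 + 1 = 3)
F(y, P) = 3*P (F(y, P) = P*3 = 3*P)
v(-78)/(-4518) - 42940/F(-6*(-24), 66) = (-78)**2/(-4518) - 42940/(3*66) = 6084*(-1/4518) - 42940/198 = -338/251 - 42940*1/198 = -338/251 - 21470/99 = -5422432/24849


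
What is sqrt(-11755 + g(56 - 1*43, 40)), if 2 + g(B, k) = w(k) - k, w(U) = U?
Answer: I*sqrt(11757) ≈ 108.43*I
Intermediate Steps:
g(B, k) = -2 (g(B, k) = -2 + (k - k) = -2 + 0 = -2)
sqrt(-11755 + g(56 - 1*43, 40)) = sqrt(-11755 - 2) = sqrt(-11757) = I*sqrt(11757)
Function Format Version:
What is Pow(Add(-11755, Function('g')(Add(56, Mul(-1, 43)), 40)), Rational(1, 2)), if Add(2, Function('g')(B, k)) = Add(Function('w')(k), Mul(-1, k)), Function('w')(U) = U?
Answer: Mul(I, Pow(11757, Rational(1, 2))) ≈ Mul(108.43, I)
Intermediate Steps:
Function('g')(B, k) = -2 (Function('g')(B, k) = Add(-2, Add(k, Mul(-1, k))) = Add(-2, 0) = -2)
Pow(Add(-11755, Function('g')(Add(56, Mul(-1, 43)), 40)), Rational(1, 2)) = Pow(Add(-11755, -2), Rational(1, 2)) = Pow(-11757, Rational(1, 2)) = Mul(I, Pow(11757, Rational(1, 2)))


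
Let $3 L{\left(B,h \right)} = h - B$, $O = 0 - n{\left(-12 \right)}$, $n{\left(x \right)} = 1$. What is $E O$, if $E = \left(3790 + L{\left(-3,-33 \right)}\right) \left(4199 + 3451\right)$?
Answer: $-28917000$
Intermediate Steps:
$O = -1$ ($O = 0 - 1 = -1$)
$L{\left(B,h \right)} = - \frac{B}{3} + \frac{h}{3}$ ($L{\left(B,h \right)} = \frac{h - B}{3} = - \frac{B}{3} + \frac{h}{3}$)
$E = 28917000$ ($E = \left(3790 + \left(\left(- \frac{1}{3}\right) \left(-3\right) + \frac{1}{3} \left(-33\right)\right)\right) \left(4199 + 3451\right) = \left(3790 + \left(1 - 11\right)\right) 7650 = \left(3790 - 10\right) 7650 = 3780 \cdot 7650 = 28917000$)
$E O = 28917000 \left(-1\right) = -28917000$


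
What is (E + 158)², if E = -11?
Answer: 21609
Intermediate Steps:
(E + 158)² = (-11 + 158)² = 147² = 21609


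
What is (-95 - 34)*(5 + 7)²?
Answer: -18576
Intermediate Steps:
(-95 - 34)*(5 + 7)² = -129*12² = -129*144 = -18576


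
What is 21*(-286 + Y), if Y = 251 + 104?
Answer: 1449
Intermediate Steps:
Y = 355
21*(-286 + Y) = 21*(-286 + 355) = 21*69 = 1449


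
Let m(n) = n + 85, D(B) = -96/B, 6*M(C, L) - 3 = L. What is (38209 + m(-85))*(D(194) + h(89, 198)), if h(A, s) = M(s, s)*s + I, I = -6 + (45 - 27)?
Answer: 24626350053/97 ≈ 2.5388e+8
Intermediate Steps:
M(C, L) = ½ + L/6
I = 12 (I = -6 + 18 = 12)
m(n) = 85 + n
h(A, s) = 12 + s*(½ + s/6) (h(A, s) = (½ + s/6)*s + 12 = s*(½ + s/6) + 12 = 12 + s*(½ + s/6))
(38209 + m(-85))*(D(194) + h(89, 198)) = (38209 + (85 - 85))*(-96/194 + (12 + (⅙)*198*(3 + 198))) = (38209 + 0)*(-96*1/194 + (12 + (⅙)*198*201)) = 38209*(-48/97 + (12 + 6633)) = 38209*(-48/97 + 6645) = 38209*(644517/97) = 24626350053/97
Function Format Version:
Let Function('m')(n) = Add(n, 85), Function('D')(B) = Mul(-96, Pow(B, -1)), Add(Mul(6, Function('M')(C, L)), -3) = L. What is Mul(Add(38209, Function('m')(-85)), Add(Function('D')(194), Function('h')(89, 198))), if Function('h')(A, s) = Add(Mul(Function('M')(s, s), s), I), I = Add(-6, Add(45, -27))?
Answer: Rational(24626350053, 97) ≈ 2.5388e+8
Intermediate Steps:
Function('M')(C, L) = Add(Rational(1, 2), Mul(Rational(1, 6), L))
I = 12 (I = Add(-6, 18) = 12)
Function('m')(n) = Add(85, n)
Function('h')(A, s) = Add(12, Mul(s, Add(Rational(1, 2), Mul(Rational(1, 6), s)))) (Function('h')(A, s) = Add(Mul(Add(Rational(1, 2), Mul(Rational(1, 6), s)), s), 12) = Add(Mul(s, Add(Rational(1, 2), Mul(Rational(1, 6), s))), 12) = Add(12, Mul(s, Add(Rational(1, 2), Mul(Rational(1, 6), s)))))
Mul(Add(38209, Function('m')(-85)), Add(Function('D')(194), Function('h')(89, 198))) = Mul(Add(38209, Add(85, -85)), Add(Mul(-96, Pow(194, -1)), Add(12, Mul(Rational(1, 6), 198, Add(3, 198))))) = Mul(Add(38209, 0), Add(Mul(-96, Rational(1, 194)), Add(12, Mul(Rational(1, 6), 198, 201)))) = Mul(38209, Add(Rational(-48, 97), Add(12, 6633))) = Mul(38209, Add(Rational(-48, 97), 6645)) = Mul(38209, Rational(644517, 97)) = Rational(24626350053, 97)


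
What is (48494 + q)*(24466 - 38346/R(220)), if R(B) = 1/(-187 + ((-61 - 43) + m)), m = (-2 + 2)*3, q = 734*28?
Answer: 772151912992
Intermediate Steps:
q = 20552
m = 0 (m = 0*3 = 0)
R(B) = -1/291 (R(B) = 1/(-187 + ((-61 - 43) + 0)) = 1/(-187 + (-104 + 0)) = 1/(-187 - 104) = 1/(-291) = -1/291)
(48494 + q)*(24466 - 38346/R(220)) = (48494 + 20552)*(24466 - 38346/(-1/291)) = 69046*(24466 - 38346*(-291)) = 69046*(24466 + 11158686) = 69046*11183152 = 772151912992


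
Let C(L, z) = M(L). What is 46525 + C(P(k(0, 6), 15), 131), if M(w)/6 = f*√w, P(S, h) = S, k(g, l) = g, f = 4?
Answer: 46525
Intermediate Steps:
M(w) = 24*√w (M(w) = 6*(4*√w) = 24*√w)
C(L, z) = 24*√L
46525 + C(P(k(0, 6), 15), 131) = 46525 + 24*√0 = 46525 + 24*0 = 46525 + 0 = 46525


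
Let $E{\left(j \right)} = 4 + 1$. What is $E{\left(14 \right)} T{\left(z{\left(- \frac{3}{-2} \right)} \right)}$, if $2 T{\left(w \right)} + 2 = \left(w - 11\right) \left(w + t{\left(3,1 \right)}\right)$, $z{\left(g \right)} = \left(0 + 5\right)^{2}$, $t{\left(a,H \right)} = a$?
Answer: $975$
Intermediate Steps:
$E{\left(j \right)} = 5$
$z{\left(g \right)} = 25$ ($z{\left(g \right)} = 5^{2} = 25$)
$T{\left(w \right)} = -1 + \frac{\left(-11 + w\right) \left(3 + w\right)}{2}$ ($T{\left(w \right)} = -1 + \frac{\left(w - 11\right) \left(w + 3\right)}{2} = -1 + \frac{\left(-11 + w\right) \left(3 + w\right)}{2}$)
$E{\left(14 \right)} T{\left(z{\left(- \frac{3}{-2} \right)} \right)} = 5 \left(- \frac{35}{2} + \frac{25^{2}}{2} - 100\right) = 5 \left(- \frac{35}{2} + \frac{1}{2} \cdot 625 - 100\right) = 5 \left(- \frac{35}{2} + \frac{625}{2} - 100\right) = 5 \cdot 195 = 975$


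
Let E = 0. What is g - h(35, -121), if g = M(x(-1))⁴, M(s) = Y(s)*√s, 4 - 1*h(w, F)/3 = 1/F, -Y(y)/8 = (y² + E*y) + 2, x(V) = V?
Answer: 40143441/121 ≈ 3.3176e+5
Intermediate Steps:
Y(y) = -16 - 8*y² (Y(y) = -8*((y² + 0*y) + 2) = -8*((y² + 0) + 2) = -8*(y² + 2) = -8*(2 + y²) = -16 - 8*y²)
h(w, F) = 12 - 3/F
M(s) = √s*(-16 - 8*s²) (M(s) = (-16 - 8*s²)*√s = √s*(-16 - 8*s²))
g = 331776 (g = (8*√(-1)*(-2 - 1*(-1)²))⁴ = (8*I*(-2 - 1*1))⁴ = (8*I*(-2 - 1))⁴ = (8*I*(-3))⁴ = (-24*I)⁴ = 331776)
g - h(35, -121) = 331776 - (12 - 3/(-121)) = 331776 - (12 - 3*(-1/121)) = 331776 - (12 + 3/121) = 331776 - 1*1455/121 = 331776 - 1455/121 = 40143441/121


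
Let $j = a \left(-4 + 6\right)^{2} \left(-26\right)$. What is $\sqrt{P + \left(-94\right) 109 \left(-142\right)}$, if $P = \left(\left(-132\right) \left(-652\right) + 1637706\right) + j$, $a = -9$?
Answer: $11 \sqrt{26278} \approx 1783.2$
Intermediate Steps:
$j = 936$ ($j = - 9 \left(-4 + 6\right)^{2} \left(-26\right) = - 9 \cdot 2^{2} \left(-26\right) = \left(-9\right) 4 \left(-26\right) = \left(-36\right) \left(-26\right) = 936$)
$P = 1724706$ ($P = \left(\left(-132\right) \left(-652\right) + 1637706\right) + 936 = \left(86064 + 1637706\right) + 936 = 1723770 + 936 = 1724706$)
$\sqrt{P + \left(-94\right) 109 \left(-142\right)} = \sqrt{1724706 + \left(-94\right) 109 \left(-142\right)} = \sqrt{1724706 - -1454932} = \sqrt{1724706 + 1454932} = \sqrt{3179638} = 11 \sqrt{26278}$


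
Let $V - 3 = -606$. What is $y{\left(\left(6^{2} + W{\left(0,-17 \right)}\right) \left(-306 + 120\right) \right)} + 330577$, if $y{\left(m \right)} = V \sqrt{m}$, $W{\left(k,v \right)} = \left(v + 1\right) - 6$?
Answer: $330577 - 1206 i \sqrt{651} \approx 3.3058 \cdot 10^{5} - 30771.0 i$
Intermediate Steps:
$V = -603$ ($V = 3 - 606 = -603$)
$W{\left(k,v \right)} = -5 + v$ ($W{\left(k,v \right)} = \left(1 + v\right) - 6 = -5 + v$)
$y{\left(m \right)} = - 603 \sqrt{m}$
$y{\left(\left(6^{2} + W{\left(0,-17 \right)}\right) \left(-306 + 120\right) \right)} + 330577 = - 603 \sqrt{\left(6^{2} - 22\right) \left(-306 + 120\right)} + 330577 = - 603 \sqrt{\left(36 - 22\right) \left(-186\right)} + 330577 = - 603 \sqrt{14 \left(-186\right)} + 330577 = - 603 \sqrt{-2604} + 330577 = - 603 \cdot 2 i \sqrt{651} + 330577 = - 1206 i \sqrt{651} + 330577 = 330577 - 1206 i \sqrt{651}$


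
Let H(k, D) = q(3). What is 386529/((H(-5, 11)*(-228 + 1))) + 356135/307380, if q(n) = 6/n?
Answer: -11864959873/13955052 ≈ -850.23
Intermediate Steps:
H(k, D) = 2 (H(k, D) = 6/3 = 6*(⅓) = 2)
386529/((H(-5, 11)*(-228 + 1))) + 356135/307380 = 386529/((2*(-228 + 1))) + 356135/307380 = 386529/((2*(-227))) + 356135*(1/307380) = 386529/(-454) + 71227/61476 = 386529*(-1/454) + 71227/61476 = -386529/454 + 71227/61476 = -11864959873/13955052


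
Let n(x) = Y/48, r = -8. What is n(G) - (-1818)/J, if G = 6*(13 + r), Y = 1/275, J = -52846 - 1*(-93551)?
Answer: 4807661/107461200 ≈ 0.044739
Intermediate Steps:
J = 40705 (J = -52846 + 93551 = 40705)
Y = 1/275 ≈ 0.0036364
G = 30 (G = 6*(13 - 8) = 6*5 = 30)
n(x) = 1/13200 (n(x) = (1/275)/48 = (1/275)*(1/48) = 1/13200)
n(G) - (-1818)/J = 1/13200 - (-1818)/40705 = 1/13200 - 1*(-1818/40705) = 1/13200 + 1818/40705 = 4807661/107461200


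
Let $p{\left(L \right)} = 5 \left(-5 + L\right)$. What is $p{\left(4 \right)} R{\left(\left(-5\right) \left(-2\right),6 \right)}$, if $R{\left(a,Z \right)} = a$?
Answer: $-50$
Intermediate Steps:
$p{\left(L \right)} = -25 + 5 L$
$p{\left(4 \right)} R{\left(\left(-5\right) \left(-2\right),6 \right)} = \left(-25 + 5 \cdot 4\right) \left(\left(-5\right) \left(-2\right)\right) = \left(-25 + 20\right) 10 = \left(-5\right) 10 = -50$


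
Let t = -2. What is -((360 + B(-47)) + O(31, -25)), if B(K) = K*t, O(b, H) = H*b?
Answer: 321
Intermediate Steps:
B(K) = -2*K (B(K) = K*(-2) = -2*K)
-((360 + B(-47)) + O(31, -25)) = -((360 - 2*(-47)) - 25*31) = -((360 + 94) - 775) = -(454 - 775) = -1*(-321) = 321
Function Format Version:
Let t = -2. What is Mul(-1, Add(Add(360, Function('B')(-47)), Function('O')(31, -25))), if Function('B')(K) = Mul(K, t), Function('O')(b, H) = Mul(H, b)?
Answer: 321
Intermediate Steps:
Function('B')(K) = Mul(-2, K) (Function('B')(K) = Mul(K, -2) = Mul(-2, K))
Mul(-1, Add(Add(360, Function('B')(-47)), Function('O')(31, -25))) = Mul(-1, Add(Add(360, Mul(-2, -47)), Mul(-25, 31))) = Mul(-1, Add(Add(360, 94), -775)) = Mul(-1, Add(454, -775)) = Mul(-1, -321) = 321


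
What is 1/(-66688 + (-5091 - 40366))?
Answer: -1/112145 ≈ -8.9170e-6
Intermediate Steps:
1/(-66688 + (-5091 - 40366)) = 1/(-66688 - 45457) = 1/(-112145) = -1/112145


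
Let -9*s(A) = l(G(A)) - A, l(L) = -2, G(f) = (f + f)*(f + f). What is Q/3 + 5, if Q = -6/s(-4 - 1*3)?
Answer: 43/5 ≈ 8.6000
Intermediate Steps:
G(f) = 4*f² (G(f) = (2*f)*(2*f) = 4*f²)
s(A) = 2/9 + A/9 (s(A) = -(-2 - A)/9 = 2/9 + A/9)
Q = 54/5 (Q = -6/(2/9 + (-4 - 1*3)/9) = -6/(2/9 + (-4 - 3)/9) = -6/(2/9 + (⅑)*(-7)) = -6/(2/9 - 7/9) = -6/(-5/9) = -6*(-9/5) = 54/5 ≈ 10.800)
Q/3 + 5 = (54/5)/3 + 5 = (⅓)*(54/5) + 5 = 18/5 + 5 = 43/5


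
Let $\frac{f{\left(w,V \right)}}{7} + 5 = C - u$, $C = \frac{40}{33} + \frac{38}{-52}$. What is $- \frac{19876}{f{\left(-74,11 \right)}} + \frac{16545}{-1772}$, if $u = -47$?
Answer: $- \frac{34440334311}{452113396} \approx -76.176$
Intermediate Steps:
$C = \frac{413}{858}$ ($C = 40 \cdot \frac{1}{33} + 38 \left(- \frac{1}{52}\right) = \frac{40}{33} - \frac{19}{26} = \frac{413}{858} \approx 0.48135$)
$f{\left(w,V \right)} = \frac{255143}{858}$ ($f{\left(w,V \right)} = -35 + 7 \left(\frac{413}{858} - -47\right) = -35 + 7 \left(\frac{413}{858} + 47\right) = -35 + 7 \cdot \frac{40739}{858} = -35 + \frac{285173}{858} = \frac{255143}{858}$)
$- \frac{19876}{f{\left(-74,11 \right)}} + \frac{16545}{-1772} = - \frac{19876}{\frac{255143}{858}} + \frac{16545}{-1772} = \left(-19876\right) \frac{858}{255143} + 16545 \left(- \frac{1}{1772}\right) = - \frac{17053608}{255143} - \frac{16545}{1772} = - \frac{34440334311}{452113396}$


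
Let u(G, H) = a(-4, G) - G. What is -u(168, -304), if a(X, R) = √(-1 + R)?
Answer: 168 - √167 ≈ 155.08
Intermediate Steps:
u(G, H) = √(-1 + G) - G
-u(168, -304) = -(√(-1 + 168) - 1*168) = -(√167 - 168) = -(-168 + √167) = 168 - √167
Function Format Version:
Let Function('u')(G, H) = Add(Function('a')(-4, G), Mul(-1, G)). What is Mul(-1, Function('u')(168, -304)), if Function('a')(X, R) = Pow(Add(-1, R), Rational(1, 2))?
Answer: Add(168, Mul(-1, Pow(167, Rational(1, 2)))) ≈ 155.08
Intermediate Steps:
Function('u')(G, H) = Add(Pow(Add(-1, G), Rational(1, 2)), Mul(-1, G))
Mul(-1, Function('u')(168, -304)) = Mul(-1, Add(Pow(Add(-1, 168), Rational(1, 2)), Mul(-1, 168))) = Mul(-1, Add(Pow(167, Rational(1, 2)), -168)) = Mul(-1, Add(-168, Pow(167, Rational(1, 2)))) = Add(168, Mul(-1, Pow(167, Rational(1, 2))))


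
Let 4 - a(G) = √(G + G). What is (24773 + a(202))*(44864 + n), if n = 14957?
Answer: 1482184917 - 119642*√101 ≈ 1.4810e+9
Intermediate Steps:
a(G) = 4 - √2*√G (a(G) = 4 - √(G + G) = 4 - √(2*G) = 4 - √2*√G)
(24773 + a(202))*(44864 + n) = (24773 + (4 - √2*√202))*(44864 + 14957) = (24773 + (4 - 2*√101))*59821 = (24777 - 2*√101)*59821 = 1482184917 - 119642*√101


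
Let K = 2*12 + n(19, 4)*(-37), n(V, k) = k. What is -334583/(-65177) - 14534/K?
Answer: 494385405/4040974 ≈ 122.34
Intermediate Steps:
K = -124 (K = 2*12 + 4*(-37) = 24 - 148 = -124)
-334583/(-65177) - 14534/K = -334583/(-65177) - 14534/(-124) = -334583*(-1/65177) - 14534*(-1/124) = 334583/65177 + 7267/62 = 494385405/4040974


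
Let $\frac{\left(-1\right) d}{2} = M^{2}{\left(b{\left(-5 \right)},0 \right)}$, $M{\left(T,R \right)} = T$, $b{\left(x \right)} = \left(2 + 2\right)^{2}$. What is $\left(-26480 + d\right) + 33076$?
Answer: $6084$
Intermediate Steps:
$b{\left(x \right)} = 16$ ($b{\left(x \right)} = 4^{2} = 16$)
$d = -512$ ($d = - 2 \cdot 16^{2} = \left(-2\right) 256 = -512$)
$\left(-26480 + d\right) + 33076 = \left(-26480 - 512\right) + 33076 = -26992 + 33076 = 6084$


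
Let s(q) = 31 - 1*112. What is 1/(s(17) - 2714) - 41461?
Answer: -115883496/2795 ≈ -41461.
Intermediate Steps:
s(q) = -81 (s(q) = 31 - 112 = -81)
1/(s(17) - 2714) - 41461 = 1/(-81 - 2714) - 41461 = 1/(-2795) - 41461 = -1/2795 - 41461 = -115883496/2795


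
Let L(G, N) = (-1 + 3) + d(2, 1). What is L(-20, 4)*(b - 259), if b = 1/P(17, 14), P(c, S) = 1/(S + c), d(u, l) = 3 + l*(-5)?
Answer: 0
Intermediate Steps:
d(u, l) = 3 - 5*l
L(G, N) = 0 (L(G, N) = (-1 + 3) + (3 - 5*1) = 2 + (3 - 5) = 2 - 2 = 0)
b = 31 (b = 1/(1/(14 + 17)) = 1/(1/31) = 31)
L(-20, 4)*(b - 259) = 0*(31 - 259) = 0*(-228) = 0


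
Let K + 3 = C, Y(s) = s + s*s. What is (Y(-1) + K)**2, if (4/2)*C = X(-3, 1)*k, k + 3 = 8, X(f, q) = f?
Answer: 441/4 ≈ 110.25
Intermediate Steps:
Y(s) = s + s**2
k = 5 (k = -3 + 8 = 5)
C = -15/2 (C = (-3*5)/2 = (1/2)*(-15) = -15/2 ≈ -7.5000)
K = -21/2 (K = -3 - 15/2 = -21/2 ≈ -10.500)
(Y(-1) + K)**2 = (-(1 - 1) - 21/2)**2 = (-1*0 - 21/2)**2 = (0 - 21/2)**2 = (-21/2)**2 = 441/4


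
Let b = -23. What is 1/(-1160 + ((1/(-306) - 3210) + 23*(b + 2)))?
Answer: -306/1485019 ≈ -0.00020606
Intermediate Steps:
1/(-1160 + ((1/(-306) - 3210) + 23*(b + 2))) = 1/(-1160 + ((1/(-306) - 3210) + 23*(-23 + 2))) = 1/(-1160 + ((-1/306 - 3210) + 23*(-21))) = 1/(-1160 + (-982261/306 - 483)) = 1/(-1160 - 1130059/306) = 1/(-1485019/306) = -306/1485019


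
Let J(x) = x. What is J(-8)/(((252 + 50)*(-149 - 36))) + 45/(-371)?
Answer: -1255591/10363885 ≈ -0.12115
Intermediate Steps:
J(-8)/(((252 + 50)*(-149 - 36))) + 45/(-371) = -8*1/((-149 - 36)*(252 + 50)) + 45/(-371) = -8/(302*(-185)) + 45*(-1/371) = -8/(-55870) - 45/371 = -8*(-1/55870) - 45/371 = 4/27935 - 45/371 = -1255591/10363885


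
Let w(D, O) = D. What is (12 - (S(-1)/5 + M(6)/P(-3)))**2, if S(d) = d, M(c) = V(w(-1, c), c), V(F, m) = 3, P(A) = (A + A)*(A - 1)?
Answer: 233289/1600 ≈ 145.81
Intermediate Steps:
P(A) = 2*A*(-1 + A) (P(A) = (2*A)*(-1 + A) = 2*A*(-1 + A))
M(c) = 3
(12 - (S(-1)/5 + M(6)/P(-3)))**2 = (12 - (-1/5 + 3/((2*(-3)*(-1 - 3)))))**2 = (12 - (-1*1/5 + 3/((2*(-3)*(-4)))))**2 = (12 - (-1/5 + 3/24))**2 = (12 - (-1/5 + 3*(1/24)))**2 = (12 - (-1/5 + 1/8))**2 = (12 - 1*(-3/40))**2 = (12 + 3/40)**2 = (483/40)**2 = 233289/1600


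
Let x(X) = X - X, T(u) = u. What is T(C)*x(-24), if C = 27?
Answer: 0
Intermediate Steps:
x(X) = 0
T(C)*x(-24) = 27*0 = 0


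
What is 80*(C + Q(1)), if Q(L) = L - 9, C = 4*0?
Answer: -640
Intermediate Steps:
C = 0
Q(L) = -9 + L
80*(C + Q(1)) = 80*(0 + (-9 + 1)) = 80*(0 - 8) = 80*(-8) = -640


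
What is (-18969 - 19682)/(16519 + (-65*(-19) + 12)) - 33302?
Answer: -591681983/17766 ≈ -33304.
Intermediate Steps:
(-18969 - 19682)/(16519 + (-65*(-19) + 12)) - 33302 = -38651/(16519 + (1235 + 12)) - 33302 = -38651/(16519 + 1247) - 33302 = -38651/17766 - 33302 = -591681983/17766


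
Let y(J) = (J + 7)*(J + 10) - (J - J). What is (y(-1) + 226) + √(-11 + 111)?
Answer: 290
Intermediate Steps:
y(J) = (7 + J)*(10 + J) (y(J) = (7 + J)*(10 + J) - 1*0 = (7 + J)*(10 + J) + 0 = (7 + J)*(10 + J))
(y(-1) + 226) + √(-11 + 111) = ((70 + (-1)² + 17*(-1)) + 226) + √(-11 + 111) = ((70 + 1 - 17) + 226) + √100 = (54 + 226) + 10 = 280 + 10 = 290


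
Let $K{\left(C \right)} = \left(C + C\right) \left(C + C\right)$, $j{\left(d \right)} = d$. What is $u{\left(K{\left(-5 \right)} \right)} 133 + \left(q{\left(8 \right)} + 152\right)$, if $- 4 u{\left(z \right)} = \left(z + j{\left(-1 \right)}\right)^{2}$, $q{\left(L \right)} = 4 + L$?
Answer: $- \frac{1302877}{4} \approx -3.2572 \cdot 10^{5}$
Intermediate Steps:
$K{\left(C \right)} = 4 C^{2}$ ($K{\left(C \right)} = 2 C 2 C = 4 C^{2}$)
$u{\left(z \right)} = - \frac{\left(-1 + z\right)^{2}}{4}$ ($u{\left(z \right)} = - \frac{\left(z - 1\right)^{2}}{4} = - \frac{\left(-1 + z\right)^{2}}{4}$)
$u{\left(K{\left(-5 \right)} \right)} 133 + \left(q{\left(8 \right)} + 152\right) = - \frac{\left(-1 + 4 \left(-5\right)^{2}\right)^{2}}{4} \cdot 133 + \left(\left(4 + 8\right) + 152\right) = - \frac{\left(-1 + 4 \cdot 25\right)^{2}}{4} \cdot 133 + \left(12 + 152\right) = - \frac{\left(-1 + 100\right)^{2}}{4} \cdot 133 + 164 = - \frac{99^{2}}{4} \cdot 133 + 164 = \left(- \frac{1}{4}\right) 9801 \cdot 133 + 164 = \left(- \frac{9801}{4}\right) 133 + 164 = - \frac{1303533}{4} + 164 = - \frac{1302877}{4}$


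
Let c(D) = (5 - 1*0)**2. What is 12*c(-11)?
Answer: 300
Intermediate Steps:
c(D) = 25 (c(D) = (5 + 0)**2 = 5**2 = 25)
12*c(-11) = 12*25 = 300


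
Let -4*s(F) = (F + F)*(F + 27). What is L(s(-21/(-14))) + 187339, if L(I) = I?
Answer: 1498541/8 ≈ 1.8732e+5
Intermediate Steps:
s(F) = -F*(27 + F)/2 (s(F) = -(F + F)*(F + 27)/4 = -2*F*(27 + F)/4 = -F*(27 + F)/2)
L(s(-21/(-14))) + 187339 = -(-21/(-14))*(27 - 21/(-14))/2 + 187339 = -(-21*(-1/14))*(27 - 21*(-1/14))/2 + 187339 = -½*3/2*(27 + 3/2) + 187339 = -½*3/2*57/2 + 187339 = -171/8 + 187339 = 1498541/8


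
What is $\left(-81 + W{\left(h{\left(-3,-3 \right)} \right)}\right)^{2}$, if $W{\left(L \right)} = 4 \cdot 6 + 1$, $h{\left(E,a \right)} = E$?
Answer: $3136$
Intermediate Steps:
$W{\left(L \right)} = 25$ ($W{\left(L \right)} = 24 + 1 = 25$)
$\left(-81 + W{\left(h{\left(-3,-3 \right)} \right)}\right)^{2} = \left(-81 + 25\right)^{2} = \left(-56\right)^{2} = 3136$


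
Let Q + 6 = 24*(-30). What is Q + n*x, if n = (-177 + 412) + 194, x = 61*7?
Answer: 182457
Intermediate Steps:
Q = -726 (Q = -6 + 24*(-30) = -6 - 720 = -726)
x = 427
n = 429 (n = 235 + 194 = 429)
Q + n*x = -726 + 429*427 = -726 + 183183 = 182457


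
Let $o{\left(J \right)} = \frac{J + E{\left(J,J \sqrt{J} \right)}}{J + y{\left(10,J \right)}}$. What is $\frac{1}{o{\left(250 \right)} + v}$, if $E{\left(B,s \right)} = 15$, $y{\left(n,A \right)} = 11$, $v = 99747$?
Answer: $\frac{261}{26034232} \approx 1.0025 \cdot 10^{-5}$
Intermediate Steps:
$o{\left(J \right)} = \frac{15 + J}{11 + J}$ ($o{\left(J \right)} = \frac{J + 15}{J + 11} = \frac{15 + J}{11 + J}$)
$\frac{1}{o{\left(250 \right)} + v} = \frac{1}{\frac{15 + 250}{11 + 250} + 99747} = \frac{1}{\frac{1}{261} \cdot 265 + 99747} = \frac{1}{\frac{265}{261} + 99747} = \frac{1}{\frac{26034232}{261}} = \frac{261}{26034232}$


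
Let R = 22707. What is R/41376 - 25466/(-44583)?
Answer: 98382257/87841248 ≈ 1.1200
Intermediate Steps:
R/41376 - 25466/(-44583) = 22707/41376 - 25466/(-44583) = 22707*(1/41376) - 25466*(-1/44583) = 7569/13792 + 3638/6369 = 98382257/87841248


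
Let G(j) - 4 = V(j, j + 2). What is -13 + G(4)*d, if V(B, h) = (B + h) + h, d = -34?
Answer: -693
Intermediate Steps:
V(B, h) = B + 2*h
G(j) = 8 + 3*j (G(j) = 4 + (j + 2*(j + 2)) = 4 + (j + 2*(2 + j)) = 4 + (j + (4 + 2*j)) = 4 + (4 + 3*j) = 8 + 3*j)
-13 + G(4)*d = -13 + (8 + 3*4)*(-34) = -13 + (8 + 12)*(-34) = -13 + 20*(-34) = -13 - 680 = -693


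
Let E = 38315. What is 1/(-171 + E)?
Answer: 1/38144 ≈ 2.6216e-5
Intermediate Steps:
1/(-171 + E) = 1/(-171 + 38315) = 1/38144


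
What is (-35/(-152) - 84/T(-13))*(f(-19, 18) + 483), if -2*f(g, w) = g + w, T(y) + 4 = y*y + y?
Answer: -47383/304 ≈ -155.87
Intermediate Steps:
T(y) = -4 + y + y² (T(y) = -4 + (y*y + y) = -4 + (y² + y) = -4 + (y + y²) = -4 + y + y²)
f(g, w) = -g/2 - w/2 (f(g, w) = -(g + w)/2 = -g/2 - w/2)
(-35/(-152) - 84/T(-13))*(f(-19, 18) + 483) = (-35/(-152) - 84/(-4 - 13 + (-13)²))*((-½*(-19) - ½*18) + 483) = (-35*(-1/152) - 84/(-4 - 13 + 169))*((19/2 - 9) + 483) = (35/152 - 84/152)*(½ + 483) = (35/152 - 84*1/152)*(967/2) = (35/152 - 21/38)*(967/2) = -49/152*967/2 = -47383/304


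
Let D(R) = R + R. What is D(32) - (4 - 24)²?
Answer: -336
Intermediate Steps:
D(R) = 2*R
D(32) - (4 - 24)² = 2*32 - (4 - 24)² = 64 - 1*(-20)² = 64 - 1*400 = 64 - 400 = -336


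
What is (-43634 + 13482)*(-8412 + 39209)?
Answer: -928591144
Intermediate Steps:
(-43634 + 13482)*(-8412 + 39209) = -30152*30797 = -928591144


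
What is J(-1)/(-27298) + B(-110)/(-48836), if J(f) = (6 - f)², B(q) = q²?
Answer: -83174691/333281282 ≈ -0.24956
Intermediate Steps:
J(-1)/(-27298) + B(-110)/(-48836) = (-6 - 1)²/(-27298) + (-110)²/(-48836) = (-7)²*(-1/27298) + 12100*(-1/48836) = 49*(-1/27298) - 3025/12209 = -49/27298 - 3025/12209 = -83174691/333281282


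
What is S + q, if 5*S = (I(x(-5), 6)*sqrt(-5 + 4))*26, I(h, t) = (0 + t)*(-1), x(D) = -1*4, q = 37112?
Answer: 37112 - 156*I/5 ≈ 37112.0 - 31.2*I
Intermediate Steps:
x(D) = -4
I(h, t) = -t (I(h, t) = t*(-1) = -t)
S = -156*I/5 (S = (((-1*6)*sqrt(-5 + 4))*26)/5 = (-6*I*26)/5 = (-156*I)/5 = -156*I/5 ≈ -31.2*I)
S + q = -156*I/5 + 37112 = 37112 - 156*I/5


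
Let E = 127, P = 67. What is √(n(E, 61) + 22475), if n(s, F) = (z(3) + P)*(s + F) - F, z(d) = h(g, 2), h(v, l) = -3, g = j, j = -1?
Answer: √34446 ≈ 185.60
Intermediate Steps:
g = -1
z(d) = -3
n(s, F) = 63*F + 64*s (n(s, F) = (-3 + 67)*(s + F) - F = 64*(F + s) - F = (64*F + 64*s) - F = 63*F + 64*s)
√(n(E, 61) + 22475) = √((63*61 + 64*127) + 22475) = √((3843 + 8128) + 22475) = √(11971 + 22475) = √34446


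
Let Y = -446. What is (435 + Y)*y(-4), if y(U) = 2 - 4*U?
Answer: -198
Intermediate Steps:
(435 + Y)*y(-4) = (435 - 446)*(2 - 4*(-4)) = -11*(2 + 16) = -11*18 = -198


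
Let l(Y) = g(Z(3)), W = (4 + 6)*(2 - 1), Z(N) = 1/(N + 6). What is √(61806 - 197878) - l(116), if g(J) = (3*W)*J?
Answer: -10/3 + 2*I*√34018 ≈ -3.3333 + 368.88*I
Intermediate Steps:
Z(N) = 1/(6 + N)
W = 10 (W = 10*1 = 10)
g(J) = 30*J (g(J) = (3*10)*J = 30*J)
l(Y) = 10/3 (l(Y) = 30/(6 + 3) = 30/9 = 30*(⅑) = 10/3)
√(61806 - 197878) - l(116) = √(61806 - 197878) - 1*10/3 = √(-136072) - 10/3 = 2*I*√34018 - 10/3 = -10/3 + 2*I*√34018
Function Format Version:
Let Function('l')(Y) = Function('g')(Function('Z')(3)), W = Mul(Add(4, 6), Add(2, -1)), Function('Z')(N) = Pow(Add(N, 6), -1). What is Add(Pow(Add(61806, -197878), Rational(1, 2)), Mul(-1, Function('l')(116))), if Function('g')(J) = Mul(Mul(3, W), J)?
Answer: Add(Rational(-10, 3), Mul(2, I, Pow(34018, Rational(1, 2)))) ≈ Add(-3.3333, Mul(368.88, I))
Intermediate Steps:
Function('Z')(N) = Pow(Add(6, N), -1)
W = 10 (W = Mul(10, 1) = 10)
Function('g')(J) = Mul(30, J) (Function('g')(J) = Mul(Mul(3, 10), J) = Mul(30, J))
Function('l')(Y) = Rational(10, 3) (Function('l')(Y) = Mul(30, Pow(Add(6, 3), -1)) = Mul(30, Pow(9, -1)) = Mul(30, Rational(1, 9)) = Rational(10, 3))
Add(Pow(Add(61806, -197878), Rational(1, 2)), Mul(-1, Function('l')(116))) = Add(Pow(Add(61806, -197878), Rational(1, 2)), Mul(-1, Rational(10, 3))) = Add(Pow(-136072, Rational(1, 2)), Rational(-10, 3)) = Add(Mul(2, I, Pow(34018, Rational(1, 2))), Rational(-10, 3)) = Add(Rational(-10, 3), Mul(2, I, Pow(34018, Rational(1, 2))))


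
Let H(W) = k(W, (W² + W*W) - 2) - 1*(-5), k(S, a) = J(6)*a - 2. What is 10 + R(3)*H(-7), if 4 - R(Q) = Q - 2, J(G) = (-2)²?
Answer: 1171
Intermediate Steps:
J(G) = 4
k(S, a) = -2 + 4*a (k(S, a) = 4*a - 2 = -2 + 4*a)
R(Q) = 6 - Q (R(Q) = 4 - (Q - 2) = 4 - (-2 + Q) = 4 + (2 - Q) = 6 - Q)
H(W) = -5 + 8*W² (H(W) = (-2 + 4*((W² + W*W) - 2)) - 1*(-5) = (-2 + 4*((W² + W²) - 2)) + 5 = (-2 + 4*(2*W² - 2)) + 5 = (-2 + 4*(-2 + 2*W²)) + 5 = (-2 + (-8 + 8*W²)) + 5 = (-10 + 8*W²) + 5 = -5 + 8*W²)
10 + R(3)*H(-7) = 10 + (6 - 1*3)*(-5 + 8*(-7)²) = 10 + (6 - 3)*(-5 + 8*49) = 10 + 3*(-5 + 392) = 10 + 3*387 = 10 + 1161 = 1171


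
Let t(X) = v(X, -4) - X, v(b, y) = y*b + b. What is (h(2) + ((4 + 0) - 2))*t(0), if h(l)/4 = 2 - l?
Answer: 0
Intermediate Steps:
v(b, y) = b + b*y (v(b, y) = b*y + b = b + b*y)
t(X) = -4*X (t(X) = X*(1 - 4) - X = X*(-3) - X = -3*X - X = -4*X)
h(l) = 8 - 4*l (h(l) = 4*(2 - l) = 8 - 4*l)
(h(2) + ((4 + 0) - 2))*t(0) = ((8 - 4*2) + ((4 + 0) - 2))*(-4*0) = ((8 - 8) + (4 - 2))*0 = (0 + 2)*0 = 2*0 = 0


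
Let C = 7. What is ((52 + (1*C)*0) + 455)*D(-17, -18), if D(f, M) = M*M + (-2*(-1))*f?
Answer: 147030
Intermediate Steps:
D(f, M) = M**2 + 2*f
((52 + (1*C)*0) + 455)*D(-17, -18) = ((52 + (1*7)*0) + 455)*((-18)**2 + 2*(-17)) = ((52 + 7*0) + 455)*(324 - 34) = ((52 + 0) + 455)*290 = (52 + 455)*290 = 507*290 = 147030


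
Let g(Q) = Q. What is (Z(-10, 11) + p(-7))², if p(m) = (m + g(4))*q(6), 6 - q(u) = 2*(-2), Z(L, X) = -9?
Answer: 1521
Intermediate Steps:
q(u) = 10 (q(u) = 6 - 2*(-2) = 6 - 1*(-4) = 6 + 4 = 10)
p(m) = 40 + 10*m (p(m) = (m + 4)*10 = (4 + m)*10 = 40 + 10*m)
(Z(-10, 11) + p(-7))² = (-9 + (40 + 10*(-7)))² = (-9 + (40 - 70))² = (-9 - 30)² = (-39)² = 1521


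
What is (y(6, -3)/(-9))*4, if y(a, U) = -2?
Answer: 8/9 ≈ 0.88889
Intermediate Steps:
(y(6, -3)/(-9))*4 = (-2/(-9))*4 = -⅑*(-2)*4 = (2/9)*4 = 8/9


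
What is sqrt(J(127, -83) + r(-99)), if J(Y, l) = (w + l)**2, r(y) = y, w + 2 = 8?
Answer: sqrt(5830) ≈ 76.354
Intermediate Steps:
w = 6 (w = -2 + 8 = 6)
J(Y, l) = (6 + l)**2
sqrt(J(127, -83) + r(-99)) = sqrt((6 - 83)**2 - 99) = sqrt((-77)**2 - 99) = sqrt(5929 - 99) = sqrt(5830)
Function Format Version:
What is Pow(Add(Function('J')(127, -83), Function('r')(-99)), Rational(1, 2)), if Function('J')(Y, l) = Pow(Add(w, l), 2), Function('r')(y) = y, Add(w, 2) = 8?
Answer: Pow(5830, Rational(1, 2)) ≈ 76.354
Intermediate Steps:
w = 6 (w = Add(-2, 8) = 6)
Function('J')(Y, l) = Pow(Add(6, l), 2)
Pow(Add(Function('J')(127, -83), Function('r')(-99)), Rational(1, 2)) = Pow(Add(Pow(Add(6, -83), 2), -99), Rational(1, 2)) = Pow(Add(Pow(-77, 2), -99), Rational(1, 2)) = Pow(Add(5929, -99), Rational(1, 2)) = Pow(5830, Rational(1, 2))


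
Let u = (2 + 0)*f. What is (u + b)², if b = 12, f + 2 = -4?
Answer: 0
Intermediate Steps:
f = -6 (f = -2 - 4 = -6)
u = -12 (u = (2 + 0)*(-6) = 2*(-6) = -12)
(u + b)² = (-12 + 12)² = 0² = 0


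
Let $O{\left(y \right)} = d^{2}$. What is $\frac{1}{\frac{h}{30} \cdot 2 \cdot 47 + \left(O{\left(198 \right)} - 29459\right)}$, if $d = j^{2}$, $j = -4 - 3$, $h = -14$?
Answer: $- \frac{15}{406528} \approx -3.6898 \cdot 10^{-5}$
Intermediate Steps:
$j = -7$
$d = 49$ ($d = \left(-7\right)^{2} = 49$)
$O{\left(y \right)} = 2401$ ($O{\left(y \right)} = 49^{2} = 2401$)
$\frac{1}{\frac{h}{30} \cdot 2 \cdot 47 + \left(O{\left(198 \right)} - 29459\right)} = \frac{1}{- \frac{14}{30} \cdot 2 \cdot 47 + \left(2401 - 29459\right)} = \frac{1}{\left(-14\right) \frac{1}{30} \cdot 2 \cdot 47 - 27058} = \frac{1}{\left(- \frac{7}{15}\right) 2 \cdot 47 - 27058} = \frac{1}{\left(- \frac{14}{15}\right) 47 - 27058} = \frac{1}{- \frac{658}{15} - 27058} = \frac{1}{- \frac{406528}{15}} = - \frac{15}{406528}$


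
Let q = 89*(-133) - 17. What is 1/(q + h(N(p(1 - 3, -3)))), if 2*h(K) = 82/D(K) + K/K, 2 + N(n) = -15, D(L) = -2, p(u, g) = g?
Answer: -1/11874 ≈ -8.4218e-5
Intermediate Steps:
N(n) = -17 (N(n) = -2 - 15 = -17)
h(K) = -20 (h(K) = (82/(-2) + K/K)/2 = (82*(-½) + 1)/2 = (-41 + 1)/2 = (½)*(-40) = -20)
q = -11854 (q = -11837 - 17 = -11854)
1/(q + h(N(p(1 - 3, -3)))) = 1/(-11854 - 20) = 1/(-11874) = -1/11874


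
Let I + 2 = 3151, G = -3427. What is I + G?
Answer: -278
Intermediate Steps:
I = 3149 (I = -2 + 3151 = 3149)
I + G = 3149 - 3427 = -278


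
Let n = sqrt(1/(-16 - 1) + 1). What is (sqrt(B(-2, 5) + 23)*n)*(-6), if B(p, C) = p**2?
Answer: -72*sqrt(51)/17 ≈ -30.246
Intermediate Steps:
n = 4*sqrt(17)/17 (n = sqrt(1/(-17) + 1) = sqrt(-1/17 + 1) = sqrt(16/17) = 4*sqrt(17)/17 ≈ 0.97014)
(sqrt(B(-2, 5) + 23)*n)*(-6) = (sqrt((-2)**2 + 23)*(4*sqrt(17)/17))*(-6) = (sqrt(4 + 23)*(4*sqrt(17)/17))*(-6) = (sqrt(27)*(4*sqrt(17)/17))*(-6) = ((3*sqrt(3))*(4*sqrt(17)/17))*(-6) = (12*sqrt(51)/17)*(-6) = -72*sqrt(51)/17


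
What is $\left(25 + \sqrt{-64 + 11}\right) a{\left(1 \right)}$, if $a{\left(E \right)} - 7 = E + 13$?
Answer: $525 + 21 i \sqrt{53} \approx 525.0 + 152.88 i$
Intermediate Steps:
$a{\left(E \right)} = 20 + E$ ($a{\left(E \right)} = 7 + \left(E + 13\right) = 7 + \left(13 + E\right) = 20 + E$)
$\left(25 + \sqrt{-64 + 11}\right) a{\left(1 \right)} = \left(25 + \sqrt{-64 + 11}\right) \left(20 + 1\right) = \left(25 + \sqrt{-53}\right) 21 = \left(25 + i \sqrt{53}\right) 21 = 525 + 21 i \sqrt{53}$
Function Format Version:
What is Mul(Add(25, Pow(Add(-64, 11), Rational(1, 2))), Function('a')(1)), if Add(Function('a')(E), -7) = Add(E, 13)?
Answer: Add(525, Mul(21, I, Pow(53, Rational(1, 2)))) ≈ Add(525.00, Mul(152.88, I))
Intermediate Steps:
Function('a')(E) = Add(20, E) (Function('a')(E) = Add(7, Add(E, 13)) = Add(7, Add(13, E)) = Add(20, E))
Mul(Add(25, Pow(Add(-64, 11), Rational(1, 2))), Function('a')(1)) = Mul(Add(25, Pow(Add(-64, 11), Rational(1, 2))), Add(20, 1)) = Mul(Add(25, Pow(-53, Rational(1, 2))), 21) = Mul(Add(25, Mul(I, Pow(53, Rational(1, 2)))), 21) = Add(525, Mul(21, I, Pow(53, Rational(1, 2))))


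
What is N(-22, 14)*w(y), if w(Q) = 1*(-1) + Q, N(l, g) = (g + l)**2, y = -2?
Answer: -192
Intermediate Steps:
w(Q) = -1 + Q
N(-22, 14)*w(y) = (14 - 22)**2*(-1 - 2) = (-8)**2*(-3) = 64*(-3) = -192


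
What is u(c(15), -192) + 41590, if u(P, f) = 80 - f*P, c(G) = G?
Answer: 44550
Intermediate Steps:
u(P, f) = 80 - P*f
u(c(15), -192) + 41590 = (80 - 1*15*(-192)) + 41590 = (80 + 2880) + 41590 = 2960 + 41590 = 44550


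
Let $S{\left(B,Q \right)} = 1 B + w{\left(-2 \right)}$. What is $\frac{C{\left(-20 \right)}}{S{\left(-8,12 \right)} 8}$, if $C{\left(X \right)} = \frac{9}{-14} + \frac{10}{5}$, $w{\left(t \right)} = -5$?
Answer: $- \frac{19}{1456} \approx -0.013049$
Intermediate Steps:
$S{\left(B,Q \right)} = -5 + B$ ($S{\left(B,Q \right)} = 1 B - 5 = B - 5 = -5 + B$)
$C{\left(X \right)} = \frac{19}{14}$ ($C{\left(X \right)} = 9 \left(- \frac{1}{14}\right) + 10 \cdot \frac{1}{5} = - \frac{9}{14} + 2 = \frac{19}{14}$)
$\frac{C{\left(-20 \right)}}{S{\left(-8,12 \right)} 8} = \frac{19}{14 \left(-5 - 8\right) 8} = \frac{19}{14 \left(\left(-13\right) 8\right)} = \frac{19}{14 \left(-104\right)} = \frac{19}{14} \left(- \frac{1}{104}\right) = - \frac{19}{1456}$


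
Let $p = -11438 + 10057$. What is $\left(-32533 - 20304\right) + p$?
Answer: $-54218$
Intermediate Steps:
$p = -1381$
$\left(-32533 - 20304\right) + p = \left(-32533 - 20304\right) - 1381 = -52837 - 1381 = -54218$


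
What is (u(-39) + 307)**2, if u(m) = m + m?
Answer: 52441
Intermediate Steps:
u(m) = 2*m
(u(-39) + 307)**2 = (2*(-39) + 307)**2 = (-78 + 307)**2 = 229**2 = 52441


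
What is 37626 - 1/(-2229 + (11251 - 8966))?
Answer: 2107055/56 ≈ 37626.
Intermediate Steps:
37626 - 1/(-2229 + (11251 - 8966)) = 37626 - 1/(-2229 + 2285) = 37626 - 1/56 = 2107055/56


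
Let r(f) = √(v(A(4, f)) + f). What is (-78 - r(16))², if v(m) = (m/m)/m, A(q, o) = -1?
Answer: (78 + √15)² ≈ 6703.2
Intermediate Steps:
v(m) = 1/m
r(f) = √(-1 + f) (r(f) = √(1/(-1) + f) = √(-1 + f))
(-78 - r(16))² = (-78 - √(-1 + 16))² = (-78 - √15)²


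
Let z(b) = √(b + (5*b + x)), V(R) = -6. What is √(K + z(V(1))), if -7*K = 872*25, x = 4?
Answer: 2*√(-38150 + 49*I*√2)/7 ≈ 0.050683 + 55.806*I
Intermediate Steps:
z(b) = √(4 + 6*b) (z(b) = √(b + (5*b + 4)) = √(b + (4 + 5*b)) = √(4 + 6*b))
K = -21800/7 (K = -872*25/7 = -⅐*21800 = -21800/7 ≈ -3114.3)
√(K + z(V(1))) = √(-21800/7 + √(4 + 6*(-6))) = √(-21800/7 + √(4 - 36)) = √(-21800/7 + √(-32)) = √(-21800/7 + 4*I*√2)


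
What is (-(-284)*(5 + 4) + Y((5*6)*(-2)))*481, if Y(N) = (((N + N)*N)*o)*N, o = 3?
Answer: -622146564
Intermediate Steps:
Y(N) = 6*N³ (Y(N) = (((N + N)*N)*3)*N = (((2*N)*N)*3)*N = ((2*N²)*3)*N = (6*N²)*N = 6*N³)
(-(-284)*(5 + 4) + Y((5*6)*(-2)))*481 = (-(-284)*(5 + 4) + 6*((5*6)*(-2))³)*481 = (-(-284)*9 + 6*(30*(-2))³)*481 = (-71*(-36) + 6*(-60)³)*481 = (2556 + 6*(-216000))*481 = (2556 - 1296000)*481 = -1293444*481 = -622146564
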